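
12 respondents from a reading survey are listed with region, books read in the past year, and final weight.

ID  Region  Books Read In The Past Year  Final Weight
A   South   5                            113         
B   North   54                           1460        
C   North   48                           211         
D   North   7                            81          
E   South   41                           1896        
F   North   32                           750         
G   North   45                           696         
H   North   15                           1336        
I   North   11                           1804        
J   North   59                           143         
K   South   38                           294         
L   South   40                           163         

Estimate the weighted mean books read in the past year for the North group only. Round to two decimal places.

North rows: B, C, D, F, G, H, I, J
Weighted sum = 54×1460 + 48×211 + 7×81 + 32×750 + 45×696 + 15×1336 + 11×1804 + 59×143
  = 78840 + 10128 + 567 + 24000 + 31320 + 20040 + 19844 + 8437 = 193176
Sum of weights = 1460 + 211 + 81 + 750 + 696 + 1336 + 1804 + 143 = 6481
Weighted mean = 193176 / 6481 = 29.806511

29.81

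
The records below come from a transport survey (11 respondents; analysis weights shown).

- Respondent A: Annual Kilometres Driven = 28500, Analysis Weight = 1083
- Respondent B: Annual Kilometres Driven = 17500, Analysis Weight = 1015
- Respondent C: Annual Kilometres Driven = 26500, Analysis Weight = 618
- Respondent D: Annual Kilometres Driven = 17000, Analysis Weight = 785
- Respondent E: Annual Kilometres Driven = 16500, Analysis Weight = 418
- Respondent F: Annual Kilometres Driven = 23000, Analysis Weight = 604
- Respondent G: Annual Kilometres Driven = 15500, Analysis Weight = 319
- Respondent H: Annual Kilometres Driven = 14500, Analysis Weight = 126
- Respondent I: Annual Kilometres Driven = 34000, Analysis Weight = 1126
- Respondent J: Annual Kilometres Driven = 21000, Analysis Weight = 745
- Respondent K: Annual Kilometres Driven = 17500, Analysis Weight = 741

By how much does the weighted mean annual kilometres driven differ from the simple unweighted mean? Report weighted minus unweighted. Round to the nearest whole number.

1752

Unweighted sum = 231500
Unweighted mean = 231500 / 11 = 21045.455
Weighted sum = 172807000
Sum of weights = 7580
Weighted mean = 172807000 / 7580 = 22797.757
Difference (weighted minus unweighted) = 1752.3027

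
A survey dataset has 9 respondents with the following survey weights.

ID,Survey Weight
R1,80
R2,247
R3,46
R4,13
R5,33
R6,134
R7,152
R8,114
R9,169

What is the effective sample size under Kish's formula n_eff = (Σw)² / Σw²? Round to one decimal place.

6.4

Σ wᵢ = 80 + 247 + 46 + 13 + 33 + 134 + 152 + 114 + 169 = 988
Σ wᵢ² = 6400 + 61009 + 2116 + 169 + 1089 + 17956 + 23104 + 12996 + 28561 = 153400
n_eff = 988² / 153400 = 976144 / 153400 = 6.3633898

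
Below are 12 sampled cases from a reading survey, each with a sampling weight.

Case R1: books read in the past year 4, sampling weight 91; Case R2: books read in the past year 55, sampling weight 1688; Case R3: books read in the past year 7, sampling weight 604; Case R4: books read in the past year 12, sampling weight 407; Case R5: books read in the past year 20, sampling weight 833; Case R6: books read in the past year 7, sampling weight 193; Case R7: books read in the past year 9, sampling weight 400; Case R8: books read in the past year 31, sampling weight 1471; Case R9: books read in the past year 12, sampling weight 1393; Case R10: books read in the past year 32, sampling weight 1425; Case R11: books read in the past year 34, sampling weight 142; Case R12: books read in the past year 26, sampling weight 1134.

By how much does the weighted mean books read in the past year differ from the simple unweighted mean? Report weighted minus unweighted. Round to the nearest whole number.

6

Unweighted sum = 249
Unweighted mean = 249 / 12 = 20.75
Weighted sum = 4×91 + 55×1688 + 7×604 + 12×407 + 20×833 + 7×193 + 9×400 + 31×1471 + 12×1393 + 32×1425 + 34×142 + 26×1134
  = 266156
Sum of weights = 91 + 1688 + 604 + 407 + 833 + 193 + 400 + 1471 + 1393 + 1425 + 142 + 1134 = 9781
Weighted mean = 266156 / 9781 = 27.211533
Difference (weighted minus unweighted) = 6.4615326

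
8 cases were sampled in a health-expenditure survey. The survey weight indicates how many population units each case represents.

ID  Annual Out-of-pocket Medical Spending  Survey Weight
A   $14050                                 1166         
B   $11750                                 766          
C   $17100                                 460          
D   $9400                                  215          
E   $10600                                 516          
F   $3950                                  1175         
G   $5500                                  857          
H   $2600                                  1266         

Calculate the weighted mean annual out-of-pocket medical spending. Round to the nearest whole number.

Weighted sum = 14050×1166 + 11750×766 + 17100×460 + 9400×215 + 10600×516 + 3950×1175 + 5500×857 + 2600×1266
  = 16382300 + 9000500 + 7866000 + 2021000 + 5469600 + 4641250 + 4713500 + 3291600 = 53385750
Sum of weights = 1166 + 766 + 460 + 215 + 516 + 1175 + 857 + 1266 = 6421
Weighted mean = 53385750 / 6421 = 8314.2423

8314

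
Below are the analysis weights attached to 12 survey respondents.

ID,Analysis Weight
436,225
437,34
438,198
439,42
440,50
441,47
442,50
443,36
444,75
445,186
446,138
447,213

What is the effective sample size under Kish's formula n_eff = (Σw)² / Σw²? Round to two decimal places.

Σ wᵢ = 225 + 34 + 198 + 42 + 50 + 47 + 50 + 36 + 75 + 186 + 138 + 213 = 1294
Σ wᵢ² = 205888
n_eff = 1294² / 205888 = 1674436 / 205888 = 8.1327518

8.13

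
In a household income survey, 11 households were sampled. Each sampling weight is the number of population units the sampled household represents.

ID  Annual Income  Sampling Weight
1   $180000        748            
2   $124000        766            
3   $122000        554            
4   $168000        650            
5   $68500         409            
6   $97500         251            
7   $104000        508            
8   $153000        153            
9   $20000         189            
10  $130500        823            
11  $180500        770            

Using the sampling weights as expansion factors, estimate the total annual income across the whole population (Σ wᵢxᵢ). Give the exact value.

Weighted total = 180000×748 + 124000×766 + 122000×554 + 168000×650 + 68500×409 + 97500×251 + 104000×508 + 153000×153 + 20000×189 + 130500×823 + 180500×770
  = 134640000 + 94984000 + 67588000 + 109200000 + 28016500 + 24472500 + 52832000 + 23409000 + 3780000 + 107401500 + 138985000 = 785308500

785308500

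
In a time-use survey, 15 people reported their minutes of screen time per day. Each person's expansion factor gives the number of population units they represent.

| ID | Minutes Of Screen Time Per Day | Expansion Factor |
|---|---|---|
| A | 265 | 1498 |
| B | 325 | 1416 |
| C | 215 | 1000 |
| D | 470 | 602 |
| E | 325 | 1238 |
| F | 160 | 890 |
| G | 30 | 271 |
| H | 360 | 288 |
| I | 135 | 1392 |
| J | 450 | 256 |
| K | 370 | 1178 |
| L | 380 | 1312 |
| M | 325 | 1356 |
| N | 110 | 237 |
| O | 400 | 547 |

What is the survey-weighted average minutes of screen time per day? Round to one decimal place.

Weighted sum = 3934780
Sum of weights = 13481
Weighted mean = 3934780 / 13481 = 291.87597

291.9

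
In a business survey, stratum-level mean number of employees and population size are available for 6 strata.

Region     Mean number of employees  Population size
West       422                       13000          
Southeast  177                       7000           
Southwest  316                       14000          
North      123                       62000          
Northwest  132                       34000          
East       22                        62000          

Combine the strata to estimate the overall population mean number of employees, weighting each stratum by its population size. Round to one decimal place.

128.3

Σ Nₕ·x̄ₕ = 422×13000 + 177×7000 + 316×14000 + 123×62000 + 132×34000 + 22×62000
  = 5486000 + 1239000 + 4424000 + 7626000 + 4488000 + 1364000 = 24627000
Σ Nₕ = 13000 + 7000 + 14000 + 62000 + 34000 + 62000 = 192000
Overall mean = 24627000 / 192000 = 128.26562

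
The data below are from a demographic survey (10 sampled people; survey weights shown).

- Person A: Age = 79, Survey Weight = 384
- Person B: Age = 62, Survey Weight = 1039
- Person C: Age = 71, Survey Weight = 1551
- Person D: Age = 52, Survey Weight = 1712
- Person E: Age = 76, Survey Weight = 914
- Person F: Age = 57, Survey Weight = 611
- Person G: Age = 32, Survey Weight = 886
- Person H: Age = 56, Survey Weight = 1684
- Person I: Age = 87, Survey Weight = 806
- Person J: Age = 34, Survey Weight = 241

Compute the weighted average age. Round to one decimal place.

61.0

Weighted sum = 79×384 + 62×1039 + 71×1551 + 52×1712 + 76×914 + 57×611 + 32×886 + 56×1684 + 87×806 + 34×241
  = 599162
Sum of weights = 9828
Weighted mean = 599162 / 9828 = 60.964794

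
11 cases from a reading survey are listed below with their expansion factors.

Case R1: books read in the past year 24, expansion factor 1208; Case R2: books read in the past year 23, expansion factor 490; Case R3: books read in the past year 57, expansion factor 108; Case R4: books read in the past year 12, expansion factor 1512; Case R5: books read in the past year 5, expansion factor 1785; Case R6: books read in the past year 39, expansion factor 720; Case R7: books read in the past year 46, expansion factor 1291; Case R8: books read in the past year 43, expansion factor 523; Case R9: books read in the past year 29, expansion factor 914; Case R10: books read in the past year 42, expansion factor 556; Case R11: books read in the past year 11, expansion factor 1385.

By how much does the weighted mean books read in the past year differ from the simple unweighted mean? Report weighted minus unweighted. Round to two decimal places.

Unweighted sum = 24 + 23 + 57 + 12 + 5 + 39 + 46 + 43 + 29 + 42 + 11 = 331
Unweighted mean = 331 / 11 = 30.090909
Weighted sum = 24×1208 + 23×490 + 57×108 + 12×1512 + 5×1785 + 39×720 + 46×1291 + 43×523 + 29×914 + 42×556 + 11×1385
  = 248535
Sum of weights = 1208 + 490 + 108 + 1512 + 1785 + 720 + 1291 + 523 + 914 + 556 + 1385 = 10492
Weighted mean = 248535 / 10492 = 23.688048
Difference (weighted minus unweighted) = -6.4028611

-6.40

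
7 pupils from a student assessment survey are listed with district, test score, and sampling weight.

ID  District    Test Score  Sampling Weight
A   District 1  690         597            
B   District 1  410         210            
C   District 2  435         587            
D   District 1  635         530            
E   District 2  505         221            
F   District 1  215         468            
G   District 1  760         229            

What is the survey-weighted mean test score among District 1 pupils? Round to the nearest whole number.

District 1 rows: A, B, D, F, G
Weighted sum = 690×597 + 410×210 + 635×530 + 215×468 + 760×229
  = 411930 + 86100 + 336550 + 100620 + 174040 = 1109240
Sum of weights = 597 + 210 + 530 + 468 + 229 = 2034
Weighted mean = 1109240 / 2034 = 545.34907

545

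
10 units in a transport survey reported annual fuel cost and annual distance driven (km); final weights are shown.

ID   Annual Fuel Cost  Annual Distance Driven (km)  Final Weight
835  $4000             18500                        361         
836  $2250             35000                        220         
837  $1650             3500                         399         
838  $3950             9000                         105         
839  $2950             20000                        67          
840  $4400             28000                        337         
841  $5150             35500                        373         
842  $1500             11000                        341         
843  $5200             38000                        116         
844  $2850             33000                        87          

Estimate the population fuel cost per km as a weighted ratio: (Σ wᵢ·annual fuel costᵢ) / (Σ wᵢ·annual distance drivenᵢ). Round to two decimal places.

Σ wᵢ·y = 4000×361 + 2250×220 + 1650×399 + 3950×105 + 2950×67 + 4400×337 + 5150×373 + 1500×341 + 5200×116 + 2850×87
  = 1444000 + 495000 + 658350 + 414750 + 197650 + 1482800 + 1920950 + 511500 + 603200 + 247950 = 7976150
Σ wᵢ·x = 51767500
Ratio = 7976150 / 51767500 = 0.1540764

0.15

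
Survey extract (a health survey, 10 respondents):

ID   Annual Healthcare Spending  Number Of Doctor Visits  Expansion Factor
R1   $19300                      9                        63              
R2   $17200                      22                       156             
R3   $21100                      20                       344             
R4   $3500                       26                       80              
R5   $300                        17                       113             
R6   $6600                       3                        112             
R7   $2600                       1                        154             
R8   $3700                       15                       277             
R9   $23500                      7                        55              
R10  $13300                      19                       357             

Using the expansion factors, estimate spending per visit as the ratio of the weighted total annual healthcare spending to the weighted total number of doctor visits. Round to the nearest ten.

Σ wᵢ·y = 19300×63 + 17200×156 + 21100×344 + 3500×80 + 300×113 + 6600×112 + 2600×154 + 3700×277 + 23500×55 + 13300×357
  = 1215900 + 2683200 + 7258400 + 280000 + 33900 + 739200 + 400400 + 1024900 + 1292500 + 4748100 = 19676500
Σ wᵢ·x = 9×63 + 22×156 + 20×344 + 26×80 + 17×113 + 3×112 + 1×154 + 15×277 + 7×55 + 19×357
  = 567 + 3432 + 6880 + 2080 + 1921 + 336 + 154 + 4155 + 385 + 6783 = 26693
Ratio = 19676500 / 26693 = 737.14082

740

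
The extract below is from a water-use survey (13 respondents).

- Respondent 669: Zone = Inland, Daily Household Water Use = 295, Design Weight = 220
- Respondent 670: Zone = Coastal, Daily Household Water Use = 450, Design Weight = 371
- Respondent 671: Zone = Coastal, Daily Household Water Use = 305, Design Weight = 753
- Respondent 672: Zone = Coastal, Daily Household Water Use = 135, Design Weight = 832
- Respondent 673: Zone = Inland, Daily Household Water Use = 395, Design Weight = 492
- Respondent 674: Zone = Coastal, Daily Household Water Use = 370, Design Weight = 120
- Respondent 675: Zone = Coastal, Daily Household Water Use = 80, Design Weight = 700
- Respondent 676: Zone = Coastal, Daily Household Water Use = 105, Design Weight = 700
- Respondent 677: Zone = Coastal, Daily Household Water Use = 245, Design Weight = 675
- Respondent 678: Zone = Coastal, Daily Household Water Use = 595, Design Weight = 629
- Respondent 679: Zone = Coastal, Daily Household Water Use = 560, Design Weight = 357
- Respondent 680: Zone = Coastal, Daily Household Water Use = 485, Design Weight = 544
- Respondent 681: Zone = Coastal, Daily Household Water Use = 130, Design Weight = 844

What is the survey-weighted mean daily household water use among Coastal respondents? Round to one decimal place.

Coastal rows: 670, 671, 672, 674, 675, 676, 677, 678, 679, 680, 681
Weighted sum = 450×371 + 305×753 + 135×832 + 370×120 + 80×700 + 105×700 + 245×675 + 595×629 + 560×357 + 485×544 + 130×844
  = 1795945
Sum of weights = 371 + 753 + 832 + 120 + 700 + 700 + 675 + 629 + 357 + 544 + 844 = 6525
Weighted mean = 1795945 / 6525 = 275.24061

275.2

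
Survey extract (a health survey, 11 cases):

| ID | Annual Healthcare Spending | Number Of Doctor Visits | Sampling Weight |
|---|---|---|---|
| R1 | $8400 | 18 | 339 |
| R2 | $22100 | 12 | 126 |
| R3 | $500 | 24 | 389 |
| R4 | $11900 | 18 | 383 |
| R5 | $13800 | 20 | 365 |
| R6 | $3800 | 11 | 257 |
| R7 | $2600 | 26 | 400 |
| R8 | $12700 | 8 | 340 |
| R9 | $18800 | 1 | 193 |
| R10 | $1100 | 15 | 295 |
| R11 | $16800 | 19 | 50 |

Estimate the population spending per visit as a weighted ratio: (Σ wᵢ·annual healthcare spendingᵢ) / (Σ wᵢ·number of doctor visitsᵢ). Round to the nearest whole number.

Σ wᵢ·y = 8400×339 + 22100×126 + 500×389 + 11900×383 + 13800×365 + 3800×257 + 2600×400 + 12700×340 + 18800×193 + 1100×295 + 16800×50
  = 26548900
Σ wᵢ·x = 18×339 + 12×126 + 24×389 + 18×383 + 20×365 + 11×257 + 26×400 + 8×340 + 1×193 + 15×295 + 19×50
  = 6102 + 1512 + 9336 + 6894 + 7300 + 2827 + 10400 + 2720 + 193 + 4425 + 950 = 52659
Ratio = 26548900 / 52659 = 504.16643

504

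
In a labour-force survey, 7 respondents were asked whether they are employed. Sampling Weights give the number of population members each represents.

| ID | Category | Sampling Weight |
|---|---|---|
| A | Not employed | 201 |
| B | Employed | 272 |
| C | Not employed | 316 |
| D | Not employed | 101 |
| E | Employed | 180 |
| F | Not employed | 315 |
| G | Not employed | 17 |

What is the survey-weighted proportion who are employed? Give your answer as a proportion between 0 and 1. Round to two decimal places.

Sum of weights for 'Employed' = 272 + 180 = 452
Total weight = 1402
Weighted proportion = 452 / 1402 = 0.32239658

0.32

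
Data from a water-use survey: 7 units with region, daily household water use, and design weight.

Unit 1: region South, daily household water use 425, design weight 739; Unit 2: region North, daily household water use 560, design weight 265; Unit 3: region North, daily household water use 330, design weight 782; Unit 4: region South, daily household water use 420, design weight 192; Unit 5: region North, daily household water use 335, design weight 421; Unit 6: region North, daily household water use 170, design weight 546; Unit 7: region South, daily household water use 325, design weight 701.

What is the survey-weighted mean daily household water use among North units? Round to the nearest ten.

North rows: 2, 3, 5, 6
Weighted sum = 560×265 + 330×782 + 335×421 + 170×546
  = 148400 + 258060 + 141035 + 92820 = 640315
Sum of weights = 2014
Weighted mean = 640315 / 2014 = 317.93198

320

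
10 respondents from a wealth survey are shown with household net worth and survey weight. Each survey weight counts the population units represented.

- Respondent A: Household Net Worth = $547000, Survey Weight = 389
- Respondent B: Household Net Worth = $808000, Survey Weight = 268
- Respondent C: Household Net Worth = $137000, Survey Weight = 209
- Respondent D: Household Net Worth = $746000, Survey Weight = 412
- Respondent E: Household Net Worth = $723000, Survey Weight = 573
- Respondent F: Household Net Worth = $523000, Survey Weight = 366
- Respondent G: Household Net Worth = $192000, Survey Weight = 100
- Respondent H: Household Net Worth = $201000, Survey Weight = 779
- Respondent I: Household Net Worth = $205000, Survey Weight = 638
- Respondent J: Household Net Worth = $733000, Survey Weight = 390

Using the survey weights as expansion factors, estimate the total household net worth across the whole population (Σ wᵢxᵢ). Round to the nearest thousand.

1963448000

Weighted total = 1963448000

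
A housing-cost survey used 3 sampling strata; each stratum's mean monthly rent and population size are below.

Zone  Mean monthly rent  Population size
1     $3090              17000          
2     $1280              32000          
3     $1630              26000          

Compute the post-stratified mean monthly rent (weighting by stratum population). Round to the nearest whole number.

1812

Σ Nₕ·x̄ₕ = 3090×17000 + 1280×32000 + 1630×26000
  = 135870000
Σ Nₕ = 17000 + 32000 + 26000 = 75000
Overall mean = 135870000 / 75000 = 1811.6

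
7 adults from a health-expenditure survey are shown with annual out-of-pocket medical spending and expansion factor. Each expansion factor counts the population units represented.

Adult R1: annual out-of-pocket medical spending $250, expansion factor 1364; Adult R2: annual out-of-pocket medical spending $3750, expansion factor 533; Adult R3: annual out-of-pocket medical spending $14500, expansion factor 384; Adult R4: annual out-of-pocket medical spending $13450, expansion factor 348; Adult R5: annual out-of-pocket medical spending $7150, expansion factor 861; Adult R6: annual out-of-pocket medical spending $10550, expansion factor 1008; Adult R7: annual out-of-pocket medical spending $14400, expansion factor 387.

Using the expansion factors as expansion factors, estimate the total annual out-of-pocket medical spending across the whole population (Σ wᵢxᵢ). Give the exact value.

34951700

Weighted total = 250×1364 + 3750×533 + 14500×384 + 13450×348 + 7150×861 + 10550×1008 + 14400×387
  = 341000 + 1998750 + 5568000 + 4680600 + 6156150 + 10634400 + 5572800 = 34951700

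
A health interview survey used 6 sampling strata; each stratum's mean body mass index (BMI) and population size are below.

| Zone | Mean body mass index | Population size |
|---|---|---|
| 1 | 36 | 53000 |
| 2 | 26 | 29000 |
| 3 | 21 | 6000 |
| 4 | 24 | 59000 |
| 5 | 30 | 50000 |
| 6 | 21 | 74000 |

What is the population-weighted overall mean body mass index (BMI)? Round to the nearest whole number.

Σ Nₕ·x̄ₕ = 36×53000 + 26×29000 + 21×6000 + 24×59000 + 30×50000 + 21×74000
  = 7258000
Σ Nₕ = 53000 + 29000 + 6000 + 59000 + 50000 + 74000 = 271000
Overall mean = 7258000 / 271000 = 26.782288

27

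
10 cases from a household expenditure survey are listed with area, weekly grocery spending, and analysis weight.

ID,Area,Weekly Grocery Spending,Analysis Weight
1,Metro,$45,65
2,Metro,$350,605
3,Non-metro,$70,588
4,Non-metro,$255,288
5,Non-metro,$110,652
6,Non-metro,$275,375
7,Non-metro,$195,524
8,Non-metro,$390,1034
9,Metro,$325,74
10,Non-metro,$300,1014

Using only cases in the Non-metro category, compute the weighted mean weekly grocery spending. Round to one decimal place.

Non-metro rows: 3, 4, 5, 6, 7, 8, 10
Weighted sum = 70×588 + 255×288 + 110×652 + 275×375 + 195×524 + 390×1034 + 300×1014
  = 41160 + 73440 + 71720 + 103125 + 102180 + 403260 + 304200 = 1099085
Sum of weights = 588 + 288 + 652 + 375 + 524 + 1034 + 1014 = 4475
Weighted mean = 1099085 / 4475 = 245.60559

245.6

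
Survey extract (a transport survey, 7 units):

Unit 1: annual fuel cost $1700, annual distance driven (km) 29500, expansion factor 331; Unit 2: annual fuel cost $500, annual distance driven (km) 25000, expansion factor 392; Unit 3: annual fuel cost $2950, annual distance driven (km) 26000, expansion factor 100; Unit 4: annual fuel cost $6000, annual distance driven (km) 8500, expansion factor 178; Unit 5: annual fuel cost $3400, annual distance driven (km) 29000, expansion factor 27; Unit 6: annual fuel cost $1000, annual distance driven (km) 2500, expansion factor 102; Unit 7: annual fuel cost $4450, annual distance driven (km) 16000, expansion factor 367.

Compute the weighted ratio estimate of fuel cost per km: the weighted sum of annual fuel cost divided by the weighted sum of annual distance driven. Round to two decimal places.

Σ wᵢ·y = 1700×331 + 500×392 + 2950×100 + 6000×178 + 3400×27 + 1000×102 + 4450×367
  = 562700 + 196000 + 295000 + 1068000 + 91800 + 102000 + 1633150 = 3948650
Σ wᵢ·x = 30587500
Ratio = 3948650 / 30587500 = 0.12909358

0.13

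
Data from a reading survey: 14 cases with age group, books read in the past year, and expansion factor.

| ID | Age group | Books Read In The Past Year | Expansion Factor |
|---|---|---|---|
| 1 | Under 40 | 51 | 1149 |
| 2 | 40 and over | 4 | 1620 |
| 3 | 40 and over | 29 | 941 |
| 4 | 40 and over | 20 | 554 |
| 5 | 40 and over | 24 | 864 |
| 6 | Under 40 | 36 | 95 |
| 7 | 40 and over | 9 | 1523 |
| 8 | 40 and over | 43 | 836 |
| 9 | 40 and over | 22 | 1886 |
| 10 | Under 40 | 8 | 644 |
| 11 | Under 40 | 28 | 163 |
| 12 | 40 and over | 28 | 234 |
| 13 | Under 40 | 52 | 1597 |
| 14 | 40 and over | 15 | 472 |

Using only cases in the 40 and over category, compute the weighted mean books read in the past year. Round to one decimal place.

19.1

40 and over rows: 2, 3, 4, 5, 7, 8, 9, 12, 14
Weighted sum = 4×1620 + 29×941 + 20×554 + 24×864 + 9×1523 + 43×836 + 22×1886 + 28×234 + 15×472
  = 6480 + 27289 + 11080 + 20736 + 13707 + 35948 + 41492 + 6552 + 7080 = 170364
Sum of weights = 1620 + 941 + 554 + 864 + 1523 + 836 + 1886 + 234 + 472 = 8930
Weighted mean = 170364 / 8930 = 19.077716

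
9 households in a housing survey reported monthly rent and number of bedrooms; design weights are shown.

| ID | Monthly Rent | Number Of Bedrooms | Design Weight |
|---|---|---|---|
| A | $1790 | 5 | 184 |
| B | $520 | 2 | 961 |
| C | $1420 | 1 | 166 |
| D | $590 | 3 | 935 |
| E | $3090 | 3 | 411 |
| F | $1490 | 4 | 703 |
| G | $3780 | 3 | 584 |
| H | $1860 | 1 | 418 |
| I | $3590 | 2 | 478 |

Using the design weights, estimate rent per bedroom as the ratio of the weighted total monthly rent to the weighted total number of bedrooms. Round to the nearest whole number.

Σ wᵢ·y = 1790×184 + 520×961 + 1420×166 + 590×935 + 3090×411 + 1490×703 + 3780×584 + 1860×418 + 3590×478
  = 8634930
Σ wᵢ·x = 5×184 + 2×961 + 1×166 + 3×935 + 3×411 + 4×703 + 3×584 + 1×418 + 2×478
  = 920 + 1922 + 166 + 2805 + 1233 + 2812 + 1752 + 418 + 956 = 12984
Ratio = 8634930 / 12984 = 665.0439

665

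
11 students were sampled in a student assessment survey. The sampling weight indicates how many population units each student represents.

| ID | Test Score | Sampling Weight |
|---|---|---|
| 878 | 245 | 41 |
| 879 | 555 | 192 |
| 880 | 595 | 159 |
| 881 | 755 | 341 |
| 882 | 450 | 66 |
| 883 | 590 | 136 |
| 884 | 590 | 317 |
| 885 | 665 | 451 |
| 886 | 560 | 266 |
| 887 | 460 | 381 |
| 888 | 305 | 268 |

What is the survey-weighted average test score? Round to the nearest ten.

Weighted sum = 245×41 + 555×192 + 595×159 + 755×341 + 450×66 + 590×136 + 590×317 + 665×451 + 560×266 + 460×381 + 305×268
  = 10045 + 106560 + 94605 + 257455 + 29700 + 80240 + 187030 + 299915 + 148960 + 175260 + 81740 = 1471510
Sum of weights = 41 + 192 + 159 + 341 + 66 + 136 + 317 + 451 + 266 + 381 + 268 = 2618
Weighted mean = 1471510 / 2618 = 562.0741

560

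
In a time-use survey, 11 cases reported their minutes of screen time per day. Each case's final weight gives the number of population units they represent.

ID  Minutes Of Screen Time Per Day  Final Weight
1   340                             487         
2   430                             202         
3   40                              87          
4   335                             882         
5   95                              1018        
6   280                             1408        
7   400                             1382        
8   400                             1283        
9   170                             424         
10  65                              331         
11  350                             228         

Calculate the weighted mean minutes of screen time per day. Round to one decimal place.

Weighted sum = 340×487 + 430×202 + 40×87 + 335×882 + 95×1018 + 280×1408 + 400×1382 + 400×1283 + 170×424 + 65×331 + 350×228
  = 165580 + 86860 + 3480 + 295470 + 96710 + 394240 + 552800 + 513200 + 72080 + 21515 + 79800 = 2281735
Sum of weights = 487 + 202 + 87 + 882 + 1018 + 1408 + 1382 + 1283 + 424 + 331 + 228 = 7732
Weighted mean = 2281735 / 7732 = 295.10282

295.1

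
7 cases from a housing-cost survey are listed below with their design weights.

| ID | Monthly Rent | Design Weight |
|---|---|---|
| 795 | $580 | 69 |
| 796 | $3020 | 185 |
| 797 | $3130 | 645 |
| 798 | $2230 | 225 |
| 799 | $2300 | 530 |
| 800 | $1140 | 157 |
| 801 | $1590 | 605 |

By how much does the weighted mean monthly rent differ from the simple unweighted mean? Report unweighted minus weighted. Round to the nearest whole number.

-269

Unweighted sum = 580 + 3020 + 3130 + 2230 + 2300 + 1140 + 1590 = 13990
Unweighted mean = 13990 / 7 = 1998.5714
Weighted sum = 5479250
Sum of weights = 69 + 185 + 645 + 225 + 530 + 157 + 605 = 2416
Weighted mean = 5479250 / 2416 = 2267.9015
Difference (unweighted minus weighted) = -269.33006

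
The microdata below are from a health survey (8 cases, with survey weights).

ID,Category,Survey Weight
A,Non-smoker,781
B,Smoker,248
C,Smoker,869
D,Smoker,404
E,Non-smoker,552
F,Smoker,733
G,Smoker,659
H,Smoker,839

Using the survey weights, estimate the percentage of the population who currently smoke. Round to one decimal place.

73.8

Sum of weights for 'Smoker' = 248 + 869 + 404 + 733 + 659 + 839 = 3752
Total weight = 781 + 248 + 869 + 404 + 552 + 733 + 659 + 839 = 5085
Weighted proportion = 3752 / 5085 = 0.73785644 → 73.785644%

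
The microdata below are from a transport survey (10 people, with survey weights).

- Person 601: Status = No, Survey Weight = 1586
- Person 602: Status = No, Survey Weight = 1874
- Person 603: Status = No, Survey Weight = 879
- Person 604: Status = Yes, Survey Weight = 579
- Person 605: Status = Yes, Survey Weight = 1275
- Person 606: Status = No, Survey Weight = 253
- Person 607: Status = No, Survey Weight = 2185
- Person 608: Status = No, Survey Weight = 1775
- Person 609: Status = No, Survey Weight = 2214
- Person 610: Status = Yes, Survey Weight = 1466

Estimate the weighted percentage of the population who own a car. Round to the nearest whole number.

Sum of weights for 'Yes' = 579 + 1275 + 1466 = 3320
Total weight = 1586 + 1874 + 879 + 579 + 1275 + 253 + 2185 + 1775 + 2214 + 1466 = 14086
Weighted proportion = 3320 / 14086 = 0.23569502 → 23.569502%

24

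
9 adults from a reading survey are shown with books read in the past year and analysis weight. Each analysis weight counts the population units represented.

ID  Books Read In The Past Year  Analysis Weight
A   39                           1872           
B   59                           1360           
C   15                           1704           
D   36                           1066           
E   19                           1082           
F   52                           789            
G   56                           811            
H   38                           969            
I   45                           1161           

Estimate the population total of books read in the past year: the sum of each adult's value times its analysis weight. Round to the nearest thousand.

413000

Weighted total = 39×1872 + 59×1360 + 15×1704 + 36×1066 + 19×1082 + 52×789 + 56×811 + 38×969 + 45×1161
  = 73008 + 80240 + 25560 + 38376 + 20558 + 41028 + 45416 + 36822 + 52245 = 413253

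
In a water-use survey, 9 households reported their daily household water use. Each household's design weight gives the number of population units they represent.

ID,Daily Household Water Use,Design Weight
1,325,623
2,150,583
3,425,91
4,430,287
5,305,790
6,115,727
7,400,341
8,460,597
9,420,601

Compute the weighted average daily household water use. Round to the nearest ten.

310

Weighted sum = 325×623 + 150×583 + 425×91 + 430×287 + 305×790 + 115×727 + 400×341 + 460×597 + 420×601
  = 202475 + 87450 + 38675 + 123410 + 240950 + 83605 + 136400 + 274620 + 252420 = 1440005
Sum of weights = 4640
Weighted mean = 1440005 / 4640 = 310.34591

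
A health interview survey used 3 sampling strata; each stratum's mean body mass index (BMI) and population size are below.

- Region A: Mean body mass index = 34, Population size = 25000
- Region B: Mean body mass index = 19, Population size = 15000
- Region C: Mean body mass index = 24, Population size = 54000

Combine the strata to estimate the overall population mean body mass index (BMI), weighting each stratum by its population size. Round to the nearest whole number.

26

Σ Nₕ·x̄ₕ = 34×25000 + 19×15000 + 24×54000
  = 850000 + 285000 + 1296000 = 2431000
Σ Nₕ = 25000 + 15000 + 54000 = 94000
Overall mean = 2431000 / 94000 = 25.861702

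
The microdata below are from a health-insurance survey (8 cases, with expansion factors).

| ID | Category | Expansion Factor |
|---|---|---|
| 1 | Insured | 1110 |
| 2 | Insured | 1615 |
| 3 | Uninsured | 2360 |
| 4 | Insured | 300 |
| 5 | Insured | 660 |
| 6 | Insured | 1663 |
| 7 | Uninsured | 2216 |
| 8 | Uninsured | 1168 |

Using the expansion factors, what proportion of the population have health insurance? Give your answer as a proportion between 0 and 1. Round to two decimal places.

0.48

Sum of weights for 'Insured' = 1110 + 1615 + 300 + 660 + 1663 = 5348
Total weight = 11092
Weighted proportion = 5348 / 11092 = 0.4821493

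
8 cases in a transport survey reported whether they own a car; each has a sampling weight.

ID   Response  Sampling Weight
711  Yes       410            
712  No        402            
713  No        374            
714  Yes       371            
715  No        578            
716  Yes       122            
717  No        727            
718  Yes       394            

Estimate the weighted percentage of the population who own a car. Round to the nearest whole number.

38

Sum of weights for 'Yes' = 410 + 371 + 122 + 394 = 1297
Total weight = 3378
Weighted proportion = 1297 / 3378 = 0.383955 → 38.3955%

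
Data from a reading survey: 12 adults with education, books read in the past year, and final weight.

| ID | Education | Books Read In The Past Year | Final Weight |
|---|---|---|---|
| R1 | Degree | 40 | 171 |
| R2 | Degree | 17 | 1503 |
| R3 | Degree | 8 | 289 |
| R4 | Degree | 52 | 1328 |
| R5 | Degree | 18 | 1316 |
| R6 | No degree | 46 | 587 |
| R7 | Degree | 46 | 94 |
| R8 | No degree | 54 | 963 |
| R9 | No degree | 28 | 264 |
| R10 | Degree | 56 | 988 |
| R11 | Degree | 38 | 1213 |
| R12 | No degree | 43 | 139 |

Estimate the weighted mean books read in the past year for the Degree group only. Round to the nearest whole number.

Degree rows: R1, R2, R3, R4, R5, R7, R10, R11
Weighted sum = 40×171 + 17×1503 + 8×289 + 52×1328 + 18×1316 + 46×94 + 56×988 + 38×1213
  = 233193
Sum of weights = 171 + 1503 + 289 + 1328 + 1316 + 94 + 988 + 1213 = 6902
Weighted mean = 233193 / 6902 = 33.786294

34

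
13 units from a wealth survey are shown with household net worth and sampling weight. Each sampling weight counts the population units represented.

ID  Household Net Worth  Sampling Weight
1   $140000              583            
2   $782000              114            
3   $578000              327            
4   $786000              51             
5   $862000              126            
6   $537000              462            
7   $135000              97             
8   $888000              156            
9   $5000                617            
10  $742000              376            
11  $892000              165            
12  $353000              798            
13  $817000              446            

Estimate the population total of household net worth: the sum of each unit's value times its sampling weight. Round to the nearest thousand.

Weighted total = 1983522000

1983522000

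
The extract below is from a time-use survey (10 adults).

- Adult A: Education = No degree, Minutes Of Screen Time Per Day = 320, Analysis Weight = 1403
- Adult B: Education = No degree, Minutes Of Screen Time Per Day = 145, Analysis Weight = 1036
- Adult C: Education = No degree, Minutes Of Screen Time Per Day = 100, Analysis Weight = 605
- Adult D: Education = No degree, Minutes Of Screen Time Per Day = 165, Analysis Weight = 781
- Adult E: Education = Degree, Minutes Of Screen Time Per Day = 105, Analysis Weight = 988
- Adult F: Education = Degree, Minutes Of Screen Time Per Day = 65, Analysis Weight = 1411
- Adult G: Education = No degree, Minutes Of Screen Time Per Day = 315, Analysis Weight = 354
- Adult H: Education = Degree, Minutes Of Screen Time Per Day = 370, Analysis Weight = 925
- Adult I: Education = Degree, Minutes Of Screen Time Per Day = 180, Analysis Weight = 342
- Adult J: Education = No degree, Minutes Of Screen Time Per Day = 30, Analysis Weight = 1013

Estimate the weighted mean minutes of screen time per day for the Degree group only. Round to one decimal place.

Degree rows: E, F, H, I
Weighted sum = 105×988 + 65×1411 + 370×925 + 180×342
  = 103740 + 91715 + 342250 + 61560 = 599265
Sum of weights = 988 + 1411 + 925 + 342 = 3666
Weighted mean = 599265 / 3666 = 163.46563

163.5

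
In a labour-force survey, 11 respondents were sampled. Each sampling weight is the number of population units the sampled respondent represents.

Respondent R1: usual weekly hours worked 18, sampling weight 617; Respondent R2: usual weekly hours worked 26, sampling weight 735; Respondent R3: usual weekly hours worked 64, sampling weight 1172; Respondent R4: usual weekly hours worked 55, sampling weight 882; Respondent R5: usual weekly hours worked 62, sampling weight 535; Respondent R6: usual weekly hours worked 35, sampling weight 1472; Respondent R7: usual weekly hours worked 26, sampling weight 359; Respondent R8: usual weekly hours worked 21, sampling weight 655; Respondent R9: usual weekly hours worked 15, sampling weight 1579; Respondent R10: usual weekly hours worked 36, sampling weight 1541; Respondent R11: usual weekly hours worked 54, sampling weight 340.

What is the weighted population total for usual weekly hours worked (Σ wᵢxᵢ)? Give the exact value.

359034

Weighted total = 18×617 + 26×735 + 64×1172 + 55×882 + 62×535 + 35×1472 + 26×359 + 21×655 + 15×1579 + 36×1541 + 54×340
  = 359034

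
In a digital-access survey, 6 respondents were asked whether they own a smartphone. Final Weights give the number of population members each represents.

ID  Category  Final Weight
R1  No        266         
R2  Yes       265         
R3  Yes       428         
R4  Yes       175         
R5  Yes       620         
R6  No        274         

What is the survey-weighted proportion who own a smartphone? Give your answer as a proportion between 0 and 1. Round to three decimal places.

0.734

Sum of weights for 'Yes' = 265 + 428 + 175 + 620 = 1488
Total weight = 266 + 265 + 428 + 175 + 620 + 274 = 2028
Weighted proportion = 1488 / 2028 = 0.73372781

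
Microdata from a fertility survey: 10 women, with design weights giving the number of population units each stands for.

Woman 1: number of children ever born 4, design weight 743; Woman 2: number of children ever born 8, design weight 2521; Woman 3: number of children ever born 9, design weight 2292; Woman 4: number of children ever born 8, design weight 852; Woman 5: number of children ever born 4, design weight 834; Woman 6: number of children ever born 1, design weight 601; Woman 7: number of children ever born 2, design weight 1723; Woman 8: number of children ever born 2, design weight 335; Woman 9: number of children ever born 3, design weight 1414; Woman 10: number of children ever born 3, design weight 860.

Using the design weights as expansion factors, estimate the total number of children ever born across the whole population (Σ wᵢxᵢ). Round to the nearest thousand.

Weighted total = 4×743 + 8×2521 + 9×2292 + 8×852 + 4×834 + 1×601 + 2×1723 + 2×335 + 3×1414 + 3×860
  = 2972 + 20168 + 20628 + 6816 + 3336 + 601 + 3446 + 670 + 4242 + 2580 = 65459

65000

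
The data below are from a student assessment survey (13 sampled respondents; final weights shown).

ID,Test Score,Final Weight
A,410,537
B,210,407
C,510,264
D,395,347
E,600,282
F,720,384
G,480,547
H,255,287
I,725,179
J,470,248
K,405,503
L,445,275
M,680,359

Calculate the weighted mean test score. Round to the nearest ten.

470

Weighted sum = 2175315
Sum of weights = 4619
Weighted mean = 2175315 / 4619 = 470.94934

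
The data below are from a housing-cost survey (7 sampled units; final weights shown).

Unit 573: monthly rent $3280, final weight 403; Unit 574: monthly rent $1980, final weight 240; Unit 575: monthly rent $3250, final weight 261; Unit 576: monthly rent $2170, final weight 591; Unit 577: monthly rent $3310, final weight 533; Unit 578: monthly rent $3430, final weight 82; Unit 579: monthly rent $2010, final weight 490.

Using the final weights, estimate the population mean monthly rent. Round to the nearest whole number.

Weighted sum = 3280×403 + 1980×240 + 3250×261 + 2170×591 + 3310×533 + 3430×82 + 2010×490
  = 6958150
Sum of weights = 2600
Weighted mean = 6958150 / 2600 = 2676.2115

2676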